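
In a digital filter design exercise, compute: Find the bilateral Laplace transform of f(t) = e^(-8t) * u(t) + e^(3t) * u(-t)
For e^(-8t) * u(t): L = 1/(s + 8), Re(s) > -8
For e^(3t) * u(-t): L = -1/(s-3), Re(s) < 3
Combined: F(s) = 1/(s + 8) - 1/(s-3), -8 < Re(s) < 3

Answer: 1/(s + 8) - 1/(s-3), ROC: -8 < Re(s) < 3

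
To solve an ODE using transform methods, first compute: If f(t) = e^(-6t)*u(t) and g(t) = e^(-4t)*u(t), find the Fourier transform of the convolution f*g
By the convolution theorem: F{f * g}=F(omega) * G(omega)
F(omega)=1/(6+j * omega), G(omega)=1/(4+j * omega)
F{f * g}=1/((6+j * omega)(4+j * omega))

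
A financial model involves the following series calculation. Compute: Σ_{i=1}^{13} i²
Using formula: Σ i^2=n(n+1)(2n+1)/6=13·14·27/6=819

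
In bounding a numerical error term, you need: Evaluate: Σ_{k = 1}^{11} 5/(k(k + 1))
Partial fractions: 5/(k(k+1)) = 5/k - 5/(k+1)
Telescoping sum: 5(1-1/12) = 5·11/12

Answer: 55/12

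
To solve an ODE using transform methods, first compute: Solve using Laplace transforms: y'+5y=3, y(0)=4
Take L of both sides: sY(s)-4+5Y(s) = 3/s
Y(s)(s+5) = 3/s+4
Y(s) = 3/(s(s+5))+4/(s+5)
Partial fractions: 3/(s(s+5)) = (3/5)/s - (3/5)/(s+5)
So Y(s) = (3/5)/s+(17/5)/(s+5)
Inverse transform (L^(-1){1/s} = 1, L^(-1){1/(s+5)} = e^(-5t)):

Answer: y(t) = 3/5+(17/5)·e^(-5t)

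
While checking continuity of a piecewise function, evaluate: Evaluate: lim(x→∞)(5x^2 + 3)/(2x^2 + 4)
Divide numerator and denominator by x^2:
lim (5 + 3/x^2)/(2 + 4/x^2)=5/2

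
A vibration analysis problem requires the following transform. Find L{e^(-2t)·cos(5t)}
First shifting: L{e^(at)f(t)}=F(s-a)
L{cos(5t)}=s/(s²+25)
Shift: (s+2)/((s+2)²+25)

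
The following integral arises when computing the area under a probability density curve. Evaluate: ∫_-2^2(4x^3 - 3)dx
Step 1: Find antiderivative F(x) = x^4 - 3x
Step 2: F(2) - F(-2) = 10 - (22) = -12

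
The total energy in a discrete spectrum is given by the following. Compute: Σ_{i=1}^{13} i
Using formula: Σ i^1=n(n + 1)/2=13·14/2=91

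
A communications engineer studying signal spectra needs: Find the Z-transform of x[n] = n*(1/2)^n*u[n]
Using the property Z{n * a^n * u[n]} = az/(z-a)^2
With a = 1/2: X(z) = (1/2)z/(z - 1/2)^2, |z| > 1/2

Answer: (1/2)z/(z - 1/2)^2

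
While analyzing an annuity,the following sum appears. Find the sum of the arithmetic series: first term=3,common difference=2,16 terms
Last term: a_n = 3+(16-1)·2 = 33
Sum = n(a_1+a_n)/2 = 16(3+33)/2 = 288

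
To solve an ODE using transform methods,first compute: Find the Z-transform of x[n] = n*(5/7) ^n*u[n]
Using the property Z{n*a^n*u[n]} = az/(z-a)^2
With a = 5/7: X(z) = (5/7)z/(z - 5/7)^2, |z| > 5/7

Answer: (5/7)z/(z - 5/7)^2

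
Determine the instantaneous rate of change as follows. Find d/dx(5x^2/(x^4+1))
Quotient rule: (f/g)'=(f'g - fg')/g²
f=5x^2, f'=10x
g=x^4+1, g'=4x^3

Answer: (10x·(x^4+1)-20x^5)/(x^4+1)²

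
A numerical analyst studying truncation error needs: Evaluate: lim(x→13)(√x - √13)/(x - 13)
Multiply by conjugate (√x + √13)/(√x + √13):
= (x - 13)/((x - 13)(√x + √13)) = 1/(√x + √13)
As x → 13: 1/(2√13)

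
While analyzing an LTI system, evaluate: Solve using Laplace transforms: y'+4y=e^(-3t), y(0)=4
Take L: sY - 4+4Y = 1/(s+3)
Y(s+4) = 1/(s+3)+4
Y = 1/((s+3)(s+4))+4/(s+4)
Partial fractions: 1/((s+3)(s+4)) = 1/(s+3)-1/(s+4)
So Y = 1/(s+3)+3/(s+4)
Inverse Laplace transform (L^(-1){1/(s+3)} = e^(-3t), L^(-1){1/(s+4)} = e^(-4t)):

Answer: y(t) = 1·e^(-3t)+3·e^(-4t)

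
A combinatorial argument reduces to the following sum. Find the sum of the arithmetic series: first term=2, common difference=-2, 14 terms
Last term: a_n = 2 + (14 - 1)·-2 = -24
Sum = n(a_1 + a_n)/2 = 14(2 + (-24))/2 = -154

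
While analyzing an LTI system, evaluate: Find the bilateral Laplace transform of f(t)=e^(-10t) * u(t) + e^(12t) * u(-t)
For e^(-10t) * u(t): L=1/(s+10), Re(s) > -10
For e^(12t) * u(-t): L=-1/(s-12), Re(s) < 12
Combined: F(s)=1/(s+10)-1/(s-12), -10 < Re(s) < 12

Answer: 1/(s+10)-1/(s-12), ROC: -10 < Re(s) < 12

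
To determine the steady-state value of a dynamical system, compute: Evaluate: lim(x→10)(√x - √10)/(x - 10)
Multiply by conjugate (√x + √10)/(√x + √10):
= (x - 10)/((x - 10)(√x + √10)) = 1/(√x + √10)
As x → 10: 1/(2√10)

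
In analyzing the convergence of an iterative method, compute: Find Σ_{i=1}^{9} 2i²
=2·n(n+1)(2n+1)/6=2·9·10·19/6=570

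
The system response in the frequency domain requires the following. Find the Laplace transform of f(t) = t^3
L{t^n}=n!/s^(n + 1)
L{t^3}=3!/s^4=6/s^4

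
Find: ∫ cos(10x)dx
Using substitution u=10x: ∫ cos(u) du/10=sin(u)/10 + C

Answer: (1/10)sin(10x) + C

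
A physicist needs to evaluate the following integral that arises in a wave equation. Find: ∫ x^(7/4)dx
Power rule: ∫ x^(7/4) dx=x^(11/4)/(11/4)+C

Answer: (4/11)·x^(11/4)+C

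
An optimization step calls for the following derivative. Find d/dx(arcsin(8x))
d/dx[arcsin(u)]=u'/√(1-u²), u=8x, u'=8

Answer: 8/√(1-64x²)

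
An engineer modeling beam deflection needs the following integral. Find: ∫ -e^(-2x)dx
Since d/dx[e^(-2x)]=-2e^(-2x), we get 1/2 e^(-2x) + C

Answer: (1/2)e^(-2x) + C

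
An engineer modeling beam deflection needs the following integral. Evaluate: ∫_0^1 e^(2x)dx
Antiderivative: (1/2)e^(2x)
Evaluate: (1/2)(e^2 - 1)

Answer: (e^2 - 1)/2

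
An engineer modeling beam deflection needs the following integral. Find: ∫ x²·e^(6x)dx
Integration by parts twice:
First: u=x², dv=e^(6x) dx => x²e^(6x)/6 - (2/6)∫ xe^(6x) dx
Second (∫ xe^(6x) dx): xe^(6x)/6 - e^(6x)/36
Combining: e^(6x)(x²/6-2x/36+2/216)+C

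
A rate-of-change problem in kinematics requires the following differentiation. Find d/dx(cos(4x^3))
Chain rule: d/dx[cos(u)]=-sin(u)·u' where u=4x^3
u'=12x^2

Answer: -12x^2·sin(4x^3)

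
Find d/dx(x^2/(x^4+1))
Quotient rule: (f/g)'=(f'g - fg')/g²
f=x^2, f'=2x
g=x^4 + 1, g'=4x^3

Answer: (2x·(x^4 + 1) - 4x^5)/(x^4 + 1)²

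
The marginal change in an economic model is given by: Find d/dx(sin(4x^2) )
Chain rule: d/dx[sin(u)]=cos(u)·u' where u=4x^2
u'=8x

Answer: 8x·cos(4x^2)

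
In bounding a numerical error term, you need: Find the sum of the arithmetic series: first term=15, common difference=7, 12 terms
Last term: a_n=15 + (12 - 1)·7=92
Sum=n(a_1 + a_n)/2=12(15 + 92)/2=642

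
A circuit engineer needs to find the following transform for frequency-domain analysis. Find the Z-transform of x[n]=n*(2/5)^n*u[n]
Using the property Z{n*a^n*u[n]}=az/(z-a)^2
With a=2/5: X(z)=(2/5)z/(z - 2/5)^2, |z| > 2/5

Answer: (2/5)z/(z - 2/5)^2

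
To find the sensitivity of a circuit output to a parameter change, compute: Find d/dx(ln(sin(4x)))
Chain rule: d/dx[ln(u)] = u'/u where u = sin(4x)
u' = 4cos(4x)

Answer: (4cos(4x))/(sin(4x))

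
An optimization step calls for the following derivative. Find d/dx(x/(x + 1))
Quotient rule: (f/g)'=(f'g - fg')/g²
f=x, f'=1
g=x + 1, g'=1

Answer: (1·(x + 1) - x)/(x + 1)²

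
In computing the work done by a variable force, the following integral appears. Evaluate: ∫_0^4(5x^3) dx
Step 1: Find antiderivative F(x)=(5/4)x^4
Step 2: F(4) - F(0)=320 - (0)=320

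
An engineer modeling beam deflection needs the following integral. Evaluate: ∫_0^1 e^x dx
Antiderivative: e^x
Evaluate: (e^1-1)

Answer: e^1-1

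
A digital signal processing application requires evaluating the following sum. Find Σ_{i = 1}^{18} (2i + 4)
=2·Σ i+4·18=2·171+72=414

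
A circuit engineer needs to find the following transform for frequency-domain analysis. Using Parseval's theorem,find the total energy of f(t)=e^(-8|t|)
Parseval's theorem: E = integral |f(t)|^2 dt = (1/2pi) integral |F(omega)|^2 domega
E = integral_{-inf}^{inf} e^(-16|t|) dt = 2 * integral_0^inf e^(-16t) dt = 2/(2 * 8) = 1/8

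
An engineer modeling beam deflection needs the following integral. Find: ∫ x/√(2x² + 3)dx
Let u=2x² + 3, du=4x dx
∫ (1/4)·u^(-1/2) du=√u/2 + C

Answer: √(2x² + 3)/2 + C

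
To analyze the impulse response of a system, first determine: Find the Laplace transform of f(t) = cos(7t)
L{cos(wt)}=s/(s²+w²)
L{cos(7t)}=s/(s²+49)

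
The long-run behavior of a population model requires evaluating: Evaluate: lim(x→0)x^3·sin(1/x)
Squeeze theorem: -|x^3| ≤ x^3·sin(1/x) ≤ |x^3|
Since x^3 → 0 as x → 0, by squeeze theorem the limit is 0

Answer: 0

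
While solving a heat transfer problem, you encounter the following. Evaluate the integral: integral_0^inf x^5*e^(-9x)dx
This is a Gamma integral. Substitute u=9x (du=9 dx):
integral_0^inf x^5 * e^(-9x) dx=(1/9^6) integral_0^inf u^5 * e^(-u) du
=Gamma(6)/9^6=5!/9^6=120/531441

Answer: 40/177147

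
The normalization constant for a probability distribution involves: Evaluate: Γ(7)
Γ(n)=(n-1)! for positive integers
Γ(7)=6!=720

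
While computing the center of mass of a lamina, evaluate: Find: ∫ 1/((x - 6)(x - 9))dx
Partial fractions: 1/((x-6)(x-9)) = A/(x-6)+B/(x-9)
A = -1/3, B = 1/3
∫ [-1/3· 1/(x-6)+1/3· 1/(x-9)] dx
= (1/3)[ln|x-9| - ln|x-6|]+C

Answer: (1/3)·ln|(x-9)/(x-6)|+C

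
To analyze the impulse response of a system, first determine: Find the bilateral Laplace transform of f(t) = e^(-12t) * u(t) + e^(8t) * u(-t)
For e^(-12t) * u(t): L = 1/(s + 12), Re(s) > -12
For e^(8t) * u(-t): L = -1/(s-8), Re(s) < 8
Combined: F(s) = 1/(s + 12) - 1/(s-8), -12 < Re(s) < 8

Answer: 1/(s + 12) - 1/(s-8), ROC: -12 < Re(s) < 8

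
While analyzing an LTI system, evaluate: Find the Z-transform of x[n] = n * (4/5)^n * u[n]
Using the property Z{n * a^n * u[n]} = az/(z-a)^2
With a = 4/5: X(z) = (4/5)z/(z - 4/5)^2, |z| > 4/5

Answer: (4/5)z/(z - 4/5)^2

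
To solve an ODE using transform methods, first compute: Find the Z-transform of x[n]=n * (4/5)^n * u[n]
Using the property Z{n*a^n*u[n]}=az/(z-a)^2
With a=4/5: X(z)=(4/5)z/(z - 4/5)^2, |z| > 4/5

Answer: (4/5)z/(z - 4/5)^2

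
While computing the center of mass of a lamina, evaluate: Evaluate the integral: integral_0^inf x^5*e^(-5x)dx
This is a Gamma integral. Substitute u = 5x (du = 5 dx):
integral_0^inf x^5 * e^(-5x) dx = (1/5^6) integral_0^inf u^5 * e^(-u) du
= Gamma(6)/5^6 = 5!/5^6 = 120/15625

Answer: 24/3125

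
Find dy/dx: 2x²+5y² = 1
Differentiate: 4x+10y·(dy/dx)=0
dy/dx=-4x/(10y)=-(2/5)·(x/y)

Answer: dy/dx=-(2/5)·(x/y)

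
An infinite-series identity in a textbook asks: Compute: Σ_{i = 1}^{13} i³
Using formula: Σ i^3=[n(n+1)/2]²=[13·14/2]²=8281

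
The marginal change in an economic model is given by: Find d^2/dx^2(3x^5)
Apply power rule 2 times:
d^1: 15x^4
d^2: 60x^3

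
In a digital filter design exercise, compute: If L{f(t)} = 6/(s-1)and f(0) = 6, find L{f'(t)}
L{f'(t)} = s·F(s) - f(0) = 6s/(s-1) - 6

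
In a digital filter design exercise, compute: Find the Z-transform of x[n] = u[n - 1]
Using the time-shift property: Z{u[n-1]}=z^(-1)*z/(z-1)
=z^(0)/(z-1)

Answer: 1/(z-1)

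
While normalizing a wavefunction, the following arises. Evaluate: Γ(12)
Γ(n) = (n-1)! for positive integers
Γ(12) = 11! = 39916800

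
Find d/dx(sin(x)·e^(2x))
Product rule: (fg)' = f'g + fg'
f = sin(x), f' = cos(x)
g = e^(2x), g' = 2·e^(2x)

Answer: cos(x)·e^(2x) + 2·sin(x)·e^(2x)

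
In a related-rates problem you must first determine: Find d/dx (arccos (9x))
d/dx[arccos(u)] = -u'/√(1-u²), u = 9x, u' = 9

Answer: -9/√(1-81x²)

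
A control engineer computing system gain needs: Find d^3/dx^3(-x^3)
Apply power rule 3 times:
d^1: -3x^2
d^2: -6x
d^3: -6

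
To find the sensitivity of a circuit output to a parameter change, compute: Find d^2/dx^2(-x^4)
Apply power rule 2 times:
d^1: -4x^3
d^2: -12x^2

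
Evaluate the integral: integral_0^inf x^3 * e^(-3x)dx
This is a Gamma integral. Substitute u=3x (du=3 dx):
integral_0^inf x^3*e^(-3x) dx=(1/3^4) integral_0^inf u^3*e^(-u) du
=Gamma(4)/3^4=3!/3^4=6/81

Answer: 2/27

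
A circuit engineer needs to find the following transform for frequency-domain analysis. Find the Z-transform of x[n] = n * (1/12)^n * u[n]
Using the property Z{n * a^n * u[n]}=az/(z-a)^2
With a=1/12: X(z)=(1/12)z/(z - 1/12)^2, |z| > 1/12

Answer: (1/12)z/(z - 1/12)^2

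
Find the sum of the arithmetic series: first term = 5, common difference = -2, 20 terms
Last term: a_n = 5+(20-1)·-2 = -33
Sum = n(a_1+a_n)/2 = 20(5+(-33))/2 = -280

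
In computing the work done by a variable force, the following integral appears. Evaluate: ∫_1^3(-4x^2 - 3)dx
Step 1: Find antiderivative F(x)=(-4/3)x^3 - 3x
Step 2: F(3) - F(1)=-45 - (-13/3)=-122/3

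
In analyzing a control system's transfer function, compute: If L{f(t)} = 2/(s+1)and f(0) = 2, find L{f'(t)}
L{f'(t)}=s·F(s) - f(0)=2s/(s + 1) - 2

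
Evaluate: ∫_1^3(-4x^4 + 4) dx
Step 1: Find antiderivative F(x) = (-4/5)x^5+4x
Step 2: F(3) - F(1) = -912/5 - (16/5) = -928/5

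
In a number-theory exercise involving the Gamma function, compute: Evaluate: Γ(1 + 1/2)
Γ(n + 1/2) = (2n)!√π/(4^n·n!)
= 2√π/(4·1) = (1/2)·√π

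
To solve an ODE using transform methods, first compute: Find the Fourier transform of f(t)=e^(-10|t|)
Using the standard pair: F{e^(-a|t|)} = 2a/(a^2 + omega^2)
With a = 10: F(omega) = 20/(100 + omega^2)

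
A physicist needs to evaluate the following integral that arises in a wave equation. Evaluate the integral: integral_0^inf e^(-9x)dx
integral_0^inf e^(-9x) dx=[-1/9 * e^(-9x)]_0^inf
=0 - (-1/9)=1/9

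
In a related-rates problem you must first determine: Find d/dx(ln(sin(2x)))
Chain rule: d/dx[ln(u)] = u'/u where u = sin(2x)
u' = 2cos(2x)

Answer: (2cos(2x))/(sin(2x))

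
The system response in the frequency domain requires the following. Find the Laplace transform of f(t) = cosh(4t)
L{cosh(at)} = s/(s²-a²)
L{cosh(4t)} = s/(s²-16)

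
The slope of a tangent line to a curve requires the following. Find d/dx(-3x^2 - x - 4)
Power rule: d/dx(ax^n) = n·a·x^(n-1)
Term by term: -6·x - 1

Answer: -6x - 1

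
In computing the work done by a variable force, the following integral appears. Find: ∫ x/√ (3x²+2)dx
Let u = 3x²+2, du = 6x dx
∫ (1/6)·u^(-1/2) du = √u/3+C

Answer: √(3x²+2)/3+C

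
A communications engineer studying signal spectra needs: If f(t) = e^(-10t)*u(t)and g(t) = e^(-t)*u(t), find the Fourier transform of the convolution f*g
By the convolution theorem: F{f*g}=F(omega)*G(omega)
F(omega)=1/(10+j*omega), G(omega)=1/(1+j*omega)
F{f*g}=1/((10+j*omega)(1+j*omega))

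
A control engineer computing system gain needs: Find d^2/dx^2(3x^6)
Apply power rule 2 times:
d^1: 18x^5
d^2: 90x^4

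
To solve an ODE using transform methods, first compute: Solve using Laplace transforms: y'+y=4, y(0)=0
Take L of both sides: sY(s) - 0 + Y(s) = 4/s
Y(s)(s + 1) = 4/s + 0
Y(s) = 4/(s(s + 1)) + 0/(s + 1)
Partial fractions: 4/(s(s + 1)) = 4/s - 4/(s + 1)
So Y(s) = 4/s - 4/(s + 1)
Inverse transform (L^(-1){1/s} = 1, L^(-1){1/(s + 1)} = e^(-t)):

Answer: y(t) = 4 - 4·e^(-t)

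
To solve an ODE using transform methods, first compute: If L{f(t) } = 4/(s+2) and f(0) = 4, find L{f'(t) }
L{f'(t)} = s·F(s) - f(0) = 4s/(s+2)-4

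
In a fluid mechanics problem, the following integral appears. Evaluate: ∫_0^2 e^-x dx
Antiderivative: -e^-x
Evaluate: -(e^-2-1)

Answer: (e^-2-1)/(-1)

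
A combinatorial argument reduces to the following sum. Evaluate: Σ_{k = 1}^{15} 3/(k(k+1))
Partial fractions: 3/(k(k + 1)) = 3/k - 3/(k + 1)
Telescoping sum: 3(1 - 1/16) = 3·15/16

Answer: 45/16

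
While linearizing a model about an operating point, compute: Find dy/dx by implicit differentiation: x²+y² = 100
Differentiate both sides: 2x+2y·(dy/dx) = 0
Solve: dy/dx = -2x/(2y) = -x/y

Answer: dy/dx = -x/y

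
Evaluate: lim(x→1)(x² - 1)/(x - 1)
Factor: (x² - 1)=(x-1)(x + 1)
Cancel (x-1): lim(x→1) (x + 1)=2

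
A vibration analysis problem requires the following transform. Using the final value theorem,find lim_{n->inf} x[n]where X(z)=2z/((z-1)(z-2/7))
Final value theorem: lim x[n]=lim_{z->1} (z-1)*X(z)
(z-1)*X(z)=2z/(z-2/7)
As z->1: 2/(1-2/7)=2/(5/7)=14/5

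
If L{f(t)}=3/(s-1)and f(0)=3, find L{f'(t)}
L{f'(t)}=s·F(s) - f(0)=3s/(s-1) - 3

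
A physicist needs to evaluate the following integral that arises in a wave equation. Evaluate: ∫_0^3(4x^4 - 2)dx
Step 1: Find antiderivative F(x) = (4/5)x^5-2x
Step 2: F(3) - F(0) = 942/5 - (0) = 942/5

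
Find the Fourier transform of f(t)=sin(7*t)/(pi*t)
sin(W*t)/(pi*t) = (W/pi)*sinc(W*t/pi) is the impulse response of the ideal low-pass filter with cutoff W (here W = 7).
Its Fourier transform is a rectangular function:
F(omega) = 1 for |omega| < 7, 0 otherwise

Answer: rect(omega/14) [i.e., 1 for |omega| < 7, 0 otherwise]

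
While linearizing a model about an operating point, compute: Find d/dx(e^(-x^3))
Chain rule: d/dx[e^u]=e^u · u' where u=-x^3
u'=-3x^2

Answer: -3x^2·e^(-x^3)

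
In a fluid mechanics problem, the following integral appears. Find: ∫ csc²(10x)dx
Since d/dx[-cot(10x)] = 10csc²(10x), integral = -cot(10x)/10 + C

Answer: (-1/10)cot(10x) + C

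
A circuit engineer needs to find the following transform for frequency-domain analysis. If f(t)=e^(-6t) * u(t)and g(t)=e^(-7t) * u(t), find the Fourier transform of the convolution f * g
By the convolution theorem: F{f*g} = F(omega)*G(omega)
F(omega) = 1/(6 + j*omega), G(omega) = 1/(7 + j*omega)
F{f*g} = 1/((6 + j*omega)(7 + j*omega))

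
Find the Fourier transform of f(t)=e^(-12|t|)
Using the standard pair: F{e^(-a|t|)}=2a/(a^2+omega^2)
With a=12: F(omega)=24/(144+omega^2)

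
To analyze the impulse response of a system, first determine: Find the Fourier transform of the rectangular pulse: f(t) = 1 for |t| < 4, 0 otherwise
F(omega)=integral from -4 to 4 of e^(-j * omega * t) dt
=2 * sin(4 * omega)/omega=8 * sinc(4 * omega/pi)

Answer: 2 * sin(4 * omega)/omega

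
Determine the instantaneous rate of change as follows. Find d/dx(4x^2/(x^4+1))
Quotient rule: (f/g)' = (f'g - fg')/g²
f = 4x^2, f' = 8x
g = x^4+1, g' = 4x^3

Answer: (8x·(x^4+1)-16x^5)/(x^4+1)²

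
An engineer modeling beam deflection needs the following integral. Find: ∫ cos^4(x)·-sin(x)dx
Let u = cos(x), du = -sin(x) dx
∫ u^4 du = u^5/5 + C

Answer: cos^5(x)/5 + C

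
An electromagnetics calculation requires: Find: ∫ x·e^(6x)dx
Integration by parts: u=x, dv=e^(6x) dx
du=dx, v=e^(6x)/6
=x·e^(6x)/6 - ∫ e^(6x)/6 dx
=x·e^(6x)/6 - e^(6x)/36+C

Answer: e^(6x)(x/6-1/36)+C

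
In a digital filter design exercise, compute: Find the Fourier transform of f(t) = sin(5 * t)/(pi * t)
sin(W*t)/(pi*t) = (W/pi)*sinc(W*t/pi) is the impulse response of the ideal low-pass filter with cutoff W (here W = 5).
Its Fourier transform is a rectangular function:
F(omega) = 1 for |omega| < 5, 0 otherwise

Answer: rect(omega/10) [i.e., 1 for |omega| < 5, 0 otherwise]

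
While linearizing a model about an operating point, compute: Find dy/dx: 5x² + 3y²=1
Differentiate: 10x+6y·(dy/dx) = 0
dy/dx = -10x/(6y) = -(5/3)·(x/y)

Answer: dy/dx = -(5/3)·(x/y)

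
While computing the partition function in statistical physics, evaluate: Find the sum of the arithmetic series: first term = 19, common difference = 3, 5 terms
Last term: a_n = 19+(5-1)·3 = 31
Sum = n(a_1+a_n)/2 = 5(19+31)/2 = 125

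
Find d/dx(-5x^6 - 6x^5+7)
Power rule: d/dx(ax^n) = n·a·x^(n-1)
Term by term: -30·x^5 - 30·x^4

Answer: -30x^5 - 30x^4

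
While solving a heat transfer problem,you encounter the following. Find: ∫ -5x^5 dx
Using power rule: ∫ -5x^5 dx=-5/6 x^6 + C=(-5/6)x^6 + C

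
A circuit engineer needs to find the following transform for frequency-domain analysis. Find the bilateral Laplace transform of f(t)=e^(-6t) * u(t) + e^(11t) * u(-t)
For e^(-6t) * u(t): L = 1/(s+6), Re(s) > -6
For e^(11t) * u(-t): L = -1/(s-11), Re(s) < 11
Combined: F(s) = 1/(s+6)-1/(s-11), -6 < Re(s) < 11

Answer: 1/(s+6)-1/(s-11), ROC: -6 < Re(s) < 11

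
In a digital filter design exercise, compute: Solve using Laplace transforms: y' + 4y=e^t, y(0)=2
Take L: sY - 2 + 4Y = 1/(s-1)
Y(s + 4) = 1/(s-1) + 2
Y = 1/((s-1)(s + 4)) + 2/(s + 4)
Partial fractions: 1/((s-1)(s + 4)) = (1/5)/(s-1) - (1/5)/(s + 4)
So Y = (1/5)/(s-1) + (9/5)/(s + 4)
Inverse Laplace transform (L^(-1){1/(s-1)} = e^t, L^(-1){1/(s + 4)} = e^(-4t)):

Answer: y(t) = (1/5)·e^t + (9/5)·e^(-4t)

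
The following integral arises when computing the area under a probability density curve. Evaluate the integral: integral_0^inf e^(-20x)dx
integral_0^inf e^(-20x) dx=[-1/20*e^(-20x)]_0^inf
=0 - (-1/20)=1/20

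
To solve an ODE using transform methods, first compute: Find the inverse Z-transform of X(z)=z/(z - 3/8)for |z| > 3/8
Standard pair: z/(z-a) <-> a^n * u[n] for causal signals
With a=3/8: x[n]=(3/8)^n * u[n]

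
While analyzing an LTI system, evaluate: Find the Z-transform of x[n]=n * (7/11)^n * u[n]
Using the property Z{n*a^n*u[n]}=az/(z-a)^2
With a=7/11: X(z)=(7/11)z/(z - 7/11)^2, |z| > 7/11

Answer: (7/11)z/(z - 7/11)^2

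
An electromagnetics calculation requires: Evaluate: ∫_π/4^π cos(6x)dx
Antiderivative: sin(6x)/6
Evaluate at bounds: [sin(6·π)/6] - [sin(6·π/4)/6]
= ((0) - (-1))/6 = 1/6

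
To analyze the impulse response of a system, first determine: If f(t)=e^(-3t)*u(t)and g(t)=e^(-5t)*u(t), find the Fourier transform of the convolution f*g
By the convolution theorem: F{f*g} = F(omega)*G(omega)
F(omega) = 1/(3 + j*omega), G(omega) = 1/(5 + j*omega)
F{f*g} = 1/((3 + j*omega)(5 + j*omega))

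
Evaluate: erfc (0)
erfc(x) = 1 - erf(x); erfc(0) = 1 - erf(0) = 1-0 = 1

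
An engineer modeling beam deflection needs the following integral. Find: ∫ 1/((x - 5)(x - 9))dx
Partial fractions: 1/((x-5)(x-9))=A/(x-5)+B/(x-9)
A=-1/4, B=1/4
∫ [-1/4· 1/(x-5)+1/4· 1/(x-9)] dx
=(1/4)[ln|x-9| - ln|x-5|]+C

Answer: (1/4)·ln|(x-9)/(x-5)|+C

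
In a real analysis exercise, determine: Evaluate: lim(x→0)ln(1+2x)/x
L'Hôpital (0/0): lim 2/(1+2x) / 1=2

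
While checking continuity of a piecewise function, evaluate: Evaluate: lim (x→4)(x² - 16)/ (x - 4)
Factor: (x² - 16)=(x-4)(x + 4)
Cancel (x-4): lim(x→4) (x + 4)=8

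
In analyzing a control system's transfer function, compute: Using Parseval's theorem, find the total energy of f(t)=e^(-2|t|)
Parseval's theorem: E = integral |f(t)|^2 dt = (1/2pi) integral |F(omega)|^2 domega
E = integral_{-inf}^{inf} e^(-4|t|) dt = 2 * integral_0^inf e^(-4t) dt = 2/(2 * 2) = 1/2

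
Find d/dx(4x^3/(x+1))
Quotient rule: (f/g)'=(f'g - fg')/g²
f=4x^3, f'=12x^2
g=x+1, g'=1

Answer: (12x^2·(x+1)-4x^3)/(x+1)²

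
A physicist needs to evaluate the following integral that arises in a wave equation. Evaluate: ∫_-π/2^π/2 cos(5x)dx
Antiderivative: sin(5x)/5
Evaluate at bounds: [sin(5·π/2)/5] - [sin(5·-π/2)/5]
=((1) - (-1))/5=2/5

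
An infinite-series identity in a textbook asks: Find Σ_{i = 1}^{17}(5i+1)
= 5·Σ i + 1·17 = 5·153 + 17 = 782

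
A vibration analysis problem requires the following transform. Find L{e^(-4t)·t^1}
First shifting: L{e^(at)f(t)}=F(s-a)
L{t^1}=1/s^2
Shift s → s + 4: 1/(s + 4)^2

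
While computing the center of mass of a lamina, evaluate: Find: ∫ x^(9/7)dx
Power rule: ∫ x^(9/7) dx = x^(16/7)/(16/7)+C

Answer: (7/16)·x^(16/7)+C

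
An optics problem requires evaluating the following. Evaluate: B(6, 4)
B(x,y)=Γ(x)Γ(y)/Γ(x+y)=(x-1)!(y-1)!/(x+y-1)!
B(6,4)=5!·3!/9!=1/504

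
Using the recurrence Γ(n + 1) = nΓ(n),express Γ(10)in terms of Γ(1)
Γ(10)=9Γ(9)=9·8Γ(8)=...=9!·Γ(1)=362880·Γ(1)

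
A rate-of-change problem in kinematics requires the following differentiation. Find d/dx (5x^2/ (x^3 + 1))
Quotient rule: (f/g)' = (f'g - fg')/g²
f = 5x^2, f' = 10x
g = x^3+1, g' = 3x^2

Answer: (10x·(x^3+1)-15x^4)/(x^3+1)²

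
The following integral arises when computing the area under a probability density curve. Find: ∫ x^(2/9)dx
Power rule: ∫ x^(2/9) dx=x^(11/9)/(11/9)+C

Answer: (9/11)·x^(11/9)+C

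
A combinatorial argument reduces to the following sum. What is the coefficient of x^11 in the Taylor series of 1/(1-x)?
1/(1-x)=Σ x^n for |x|<1
All coefficients are 1

Answer: 1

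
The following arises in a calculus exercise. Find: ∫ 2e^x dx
Since d/dx[e^x]=+e^x, we get 2e^x+C

Answer: 2e^x+C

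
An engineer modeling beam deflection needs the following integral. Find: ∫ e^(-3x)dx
Since d/dx[e^(-3x)]=-3e^(-3x), we get -1/3 e^(-3x) + C

Answer: (-1/3)e^(-3x) + C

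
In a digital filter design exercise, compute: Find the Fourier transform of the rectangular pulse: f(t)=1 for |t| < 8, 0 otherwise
F(omega)=integral from -8 to 8 of e^(-j * omega * t) dt
=2 * sin(8 * omega)/omega=16 * sinc(8 * omega/pi)

Answer: 2 * sin(8 * omega)/omega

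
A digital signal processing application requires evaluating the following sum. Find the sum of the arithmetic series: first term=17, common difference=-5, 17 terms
Last term: a_n = 17+(17-1)·-5 = -63
Sum = n(a_1+a_n)/2 = 17(17+(-63))/2 = -391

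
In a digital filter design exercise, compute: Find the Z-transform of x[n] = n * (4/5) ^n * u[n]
Using the property Z{n * a^n * u[n]} = az/(z-a)^2
With a = 4/5: X(z) = (4/5)z/(z - 4/5)^2, |z| > 4/5

Answer: (4/5)z/(z - 4/5)^2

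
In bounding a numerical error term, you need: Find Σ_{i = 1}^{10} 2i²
= 2·n(n+1)(2n+1)/6 = 2·10·11·21/6 = 770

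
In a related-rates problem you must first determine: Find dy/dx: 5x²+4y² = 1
Differentiate: 10x + 8y·(dy/dx)=0
dy/dx=-10x/(8y)=-(5/4)·(x/y)

Answer: dy/dx=-(5/4)·(x/y)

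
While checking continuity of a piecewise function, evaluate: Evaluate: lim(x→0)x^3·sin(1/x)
Squeeze theorem: -|x^3| ≤ x^3·sin(1/x) ≤ |x^3|
Since x^3 → 0 as x → 0, by squeeze theorem the limit is 0

Answer: 0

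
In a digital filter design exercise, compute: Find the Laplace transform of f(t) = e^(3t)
L{e^(at)} = 1/(s-a)
L{e^(3t)} = 1/(s-3)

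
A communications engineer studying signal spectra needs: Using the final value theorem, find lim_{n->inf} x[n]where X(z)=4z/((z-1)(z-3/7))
Final value theorem: lim x[n]=lim_{z->1} (z-1) * X(z)
(z-1) * X(z)=4z/(z-3/7)
As z->1: 4/(1 - 3/7)=4/(4/7)=7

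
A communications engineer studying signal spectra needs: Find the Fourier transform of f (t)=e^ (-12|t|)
Using the standard pair: F{e^(-a|t|)} = 2a/(a^2 + omega^2)
With a = 12: F(omega) = 24/(144 + omega^2)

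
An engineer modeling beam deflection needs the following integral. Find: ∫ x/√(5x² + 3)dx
Let u = 5x² + 3, du = 10x dx
∫ (1/10)·u^(-1/2) du = √u/5 + C

Answer: √(5x² + 3)/5 + C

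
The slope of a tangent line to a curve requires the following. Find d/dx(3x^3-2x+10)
Power rule: d/dx(ax^n)=n·a·x^(n-1)
Term by term: 9·x^2-2

Answer: 9x^2-2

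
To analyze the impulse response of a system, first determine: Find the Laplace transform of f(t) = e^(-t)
L{e^(at)} = 1/(s-a)
L{e^(-t)} = 1/(s+1)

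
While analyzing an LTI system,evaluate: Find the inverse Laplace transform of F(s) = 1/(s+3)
L^(-1){1/(s-a)}=c·e^(at)
Here a=-3, c=1

Answer: e^(-3t)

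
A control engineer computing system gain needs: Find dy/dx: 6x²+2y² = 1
Differentiate: 12x+4y·(dy/dx)=0
dy/dx=-12x/(4y)=-3·(x/y)

Answer: dy/dx=-3·(x/y)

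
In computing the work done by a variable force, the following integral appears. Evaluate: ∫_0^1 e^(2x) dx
Antiderivative: (1/2)e^(2x)
Evaluate: (1/2)(e^2 - 1)

Answer: (e^2 - 1)/2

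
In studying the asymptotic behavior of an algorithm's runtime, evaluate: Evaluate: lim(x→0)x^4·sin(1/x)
Squeeze theorem: -|x^4| ≤ x^4·sin(1/x) ≤ |x^4|
Since x^4 → 0 as x → 0, by squeeze theorem the limit is 0

Answer: 0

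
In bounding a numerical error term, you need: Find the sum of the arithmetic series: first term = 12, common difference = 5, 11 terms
Last term: a_n=12+(11-1)·5=62
Sum=n(a_1+a_n)/2=11(12+62)/2=407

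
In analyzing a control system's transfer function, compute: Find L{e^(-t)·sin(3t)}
First shifting: L{e^(at)f(t)} = F(s-a)
L{sin(3t)} = 3/(s²+9)
Shift: 3/((s+1)²+9)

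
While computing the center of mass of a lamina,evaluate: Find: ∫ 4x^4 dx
Using power rule: ∫ 4x^4 dx=4/5 x^5+C=(4/5)x^5+C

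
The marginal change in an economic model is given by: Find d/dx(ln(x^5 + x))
Chain rule: d/dx[ln(u)] = u'/u where u = x^5 + x
u' = 5x^4 + 1

Answer: (5x^4 + 1)/(x^5 + x)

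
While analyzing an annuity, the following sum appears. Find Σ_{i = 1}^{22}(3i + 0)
= 3·Σ i + 0·22 = 3·253 + 0 = 759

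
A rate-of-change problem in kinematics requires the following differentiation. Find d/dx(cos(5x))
Chain rule: d/dx[cos(u)] = -sin(u)·u' where u = 5x
u' = 5

Answer: -5·sin(5x)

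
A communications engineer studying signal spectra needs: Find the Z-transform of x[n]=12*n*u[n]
Z{n * u[n]}=z/(z-1)^2
By linearity: Z{12 * n * u[n]}=12z/(z-1)^2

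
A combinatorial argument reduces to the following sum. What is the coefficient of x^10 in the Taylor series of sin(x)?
sin(x) has only odd powers. Coefficient of x^10=0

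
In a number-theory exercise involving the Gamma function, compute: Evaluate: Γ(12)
Γ(n) = (n-1)! for positive integers
Γ(12) = 11! = 39916800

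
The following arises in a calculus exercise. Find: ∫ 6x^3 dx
Using power rule: ∫ 6x^3 dx=6/4 x^4+C=(3/2)x^4+C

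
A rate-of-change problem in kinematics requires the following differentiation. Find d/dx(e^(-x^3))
Chain rule: d/dx[e^u]=e^u · u' where u=-x^3
u'=-3x^2

Answer: -3x^2·e^(-x^3)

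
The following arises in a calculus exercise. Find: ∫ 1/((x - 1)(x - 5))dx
Partial fractions: 1/((x-1)(x-5))=A/(x-1)+B/(x-5)
A=-1/4, B=1/4
∫ [-1/4· 1/(x-1)+1/4· 1/(x-5)] dx
=(1/4)[ln|x-5| - ln|x-1|]+C

Answer: (1/4)·ln|(x-5)/(x-1)|+C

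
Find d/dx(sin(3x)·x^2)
Product rule: (fg)' = f'g + fg'
f = sin(3x), f' = 3·cos(3x)
g = x^2, g' = 2x

Answer: 3·cos(3x)·x^2 + 2·sin(3x)·x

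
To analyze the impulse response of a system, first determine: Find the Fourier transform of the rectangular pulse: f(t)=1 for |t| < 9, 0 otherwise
F(omega)=integral from -9 to 9 of e^(-j*omega*t) dt
=2*sin(9*omega)/omega=18*sinc(9*omega/pi)

Answer: 2*sin(9*omega)/omega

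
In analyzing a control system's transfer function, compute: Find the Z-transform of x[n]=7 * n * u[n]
Z{n*u[n]}=z/(z-1)^2
By linearity: Z{7*n*u[n]}=7z/(z-1)^2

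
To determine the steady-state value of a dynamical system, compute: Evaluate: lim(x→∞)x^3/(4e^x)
Apply L'Hôpital 3 times (∞/∞ each time):
Eventually get 3!/(4e^x) → 0

Answer: 0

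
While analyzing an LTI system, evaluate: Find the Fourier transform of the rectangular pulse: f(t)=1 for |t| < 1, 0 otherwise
F(omega) = integral from -1 to 1 of e^(-j * omega * t) dt
= 2 * sin(1 * omega)/omega = 2 * sinc(1 * omega/pi)

Answer: 2 * sin(1 * omega)/omega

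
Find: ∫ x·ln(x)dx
By parts: u=ln(x), dv=x dx
du=1/x dx, v=x^2/2
=x^2·ln(x)/2 - ∫ x/2 dx
=x^2·ln(x)/2 - x^2/4 + C

Answer: x^2(ln(x)/2 - 1/4) + C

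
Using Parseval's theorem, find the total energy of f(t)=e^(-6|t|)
Parseval's theorem: E=integral |f(t)|^2 dt=(1/2pi) integral |F(omega)|^2 domega
E=integral_{-inf}^{inf} e^(-12|t|) dt=2*integral_0^inf e^(-12t) dt=2/(2*6)=1/6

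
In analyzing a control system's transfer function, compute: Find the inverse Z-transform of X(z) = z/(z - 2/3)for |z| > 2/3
Standard pair: z/(z-a) <-> a^n*u[n] for causal signals
With a = 2/3: x[n] = (2/3)^n*u[n]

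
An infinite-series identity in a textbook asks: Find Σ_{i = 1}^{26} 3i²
= 3·n(n + 1)(2n + 1)/6 = 3·26·27·53/6 = 18603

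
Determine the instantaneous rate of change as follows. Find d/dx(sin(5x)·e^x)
Product rule: (fg)'=f'g + fg'
f=sin(5x), f'=5·cos(5x)
g=e^x, g'=e^x

Answer: 5·cos(5x)·e^x + sin(5x)·e^x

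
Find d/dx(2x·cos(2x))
Product rule: (fg)' = f'g+fg'
f = 2x, f' = 2
g = cos(2x), g' = -2·sin(2x)

Answer: 2·cos(2x)-4x·sin(2x)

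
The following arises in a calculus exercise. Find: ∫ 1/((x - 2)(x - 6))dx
Partial fractions: 1/((x-2)(x-6))=A/(x-2)+B/(x-6)
A=-1/4, B=1/4
∫ [-1/4· 1/(x-2)+1/4· 1/(x-6)] dx
=(1/4)[ln|x-6| - ln|x-2|]+C

Answer: (1/4)·ln|(x-6)/(x-2)|+C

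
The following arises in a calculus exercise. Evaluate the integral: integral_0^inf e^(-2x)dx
integral_0^inf e^(-2x) dx = [-1/2*e^(-2x)]_0^inf
= 0 - (-1/2) = 1/2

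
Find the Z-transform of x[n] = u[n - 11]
Using the time-shift property: Z{u[n-11]}=z^(-11) * z/(z-1)
=z^(-10)/(z-1)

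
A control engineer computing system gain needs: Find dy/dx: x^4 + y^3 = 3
Differentiate: 4x^3+3y^2·(dy/dx)=0
dy/dx=-4x^3/(3y^2)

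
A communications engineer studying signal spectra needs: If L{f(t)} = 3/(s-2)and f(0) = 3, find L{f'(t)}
L{f'(t)}=s·F(s) - f(0)=3s/(s-2) - 3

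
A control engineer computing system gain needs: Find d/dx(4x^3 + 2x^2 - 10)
Power rule: d/dx(ax^n)=n·a·x^(n-1)
Term by term: 12·x^2 + 4·x

Answer: 12x^2 + 4x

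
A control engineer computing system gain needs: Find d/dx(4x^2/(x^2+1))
Quotient rule: (f/g)' = (f'g - fg')/g²
f = 4x^2, f' = 8x
g = x^2+1, g' = 2x

Answer: (8x·(x^2+1)-8x^3)/(x^2+1)²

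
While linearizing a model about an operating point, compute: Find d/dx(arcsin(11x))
d/dx[arcsin(u)]=u'/√(1-u²), u=11x, u'=11

Answer: 11/√(1-121x²)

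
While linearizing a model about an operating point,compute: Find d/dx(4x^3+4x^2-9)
Power rule: d/dx(ax^n) = n·a·x^(n-1)
Term by term: 12·x^2 + 8·x

Answer: 12x^2 + 8x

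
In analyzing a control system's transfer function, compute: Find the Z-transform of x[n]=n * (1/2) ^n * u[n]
Using the property Z{n * a^n * u[n]}=az/(z-a)^2
With a=1/2: X(z)=(1/2)z/(z - 1/2)^2, |z| > 1/2

Answer: (1/2)z/(z - 1/2)^2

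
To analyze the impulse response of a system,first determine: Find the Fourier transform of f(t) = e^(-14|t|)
Using the standard pair: F{e^(-a|t|)} = 2a/(a^2+omega^2)
With a = 14: F(omega) = 28/(196+omega^2)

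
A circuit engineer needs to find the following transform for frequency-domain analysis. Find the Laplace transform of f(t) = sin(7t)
L{sin(wt)}=w/(s² + w²)
L{sin(7t)}=7/(s² + 49)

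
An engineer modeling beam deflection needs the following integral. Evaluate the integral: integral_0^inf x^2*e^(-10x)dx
This is a Gamma integral. Substitute u = 10x (du = 10 dx):
integral_0^inf x^2*e^(-10x) dx = (1/10^3) integral_0^inf u^2*e^(-u) du
= Gamma(3)/10^3 = 2!/10^3 = 2/1000

Answer: 1/500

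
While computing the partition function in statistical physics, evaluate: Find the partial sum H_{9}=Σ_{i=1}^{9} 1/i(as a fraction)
H_9=1 + 1/2 + 1/3 + ... + 1/9
=7129/2520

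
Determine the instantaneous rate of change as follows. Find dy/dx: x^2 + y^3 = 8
Differentiate: 2x+3y^2·(dy/dx)=0
dy/dx=-2x/(3y^2)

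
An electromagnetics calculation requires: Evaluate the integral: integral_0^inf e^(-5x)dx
integral_0^inf e^(-5x) dx=[-1/5*e^(-5x)]_0^inf
=0 - (-1/5)=1/5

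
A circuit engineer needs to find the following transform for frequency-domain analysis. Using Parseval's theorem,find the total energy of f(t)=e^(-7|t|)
Parseval's theorem: E=integral |f(t)|^2 dt=(1/2pi) integral |F(omega)|^2 domega
E=integral_{-inf}^{inf} e^(-14|t|) dt=2*integral_0^inf e^(-14t) dt=2/(2*7)=1/7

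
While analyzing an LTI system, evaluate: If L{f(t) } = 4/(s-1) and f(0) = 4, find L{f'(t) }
L{f'(t)} = s·F(s) - f(0) = 4s/(s-1)-4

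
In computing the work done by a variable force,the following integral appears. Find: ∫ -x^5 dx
Using power rule: ∫ -x^5 dx=-1/6 x^6+C=(-1/6)x^6+C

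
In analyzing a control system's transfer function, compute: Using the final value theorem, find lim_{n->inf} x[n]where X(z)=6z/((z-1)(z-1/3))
Final value theorem: lim x[n] = lim_{z->1} (z-1)*X(z)
(z-1)*X(z) = 6z/(z-1/3)
As z->1: 6/(1 - 1/3) = 6/(2/3) = 9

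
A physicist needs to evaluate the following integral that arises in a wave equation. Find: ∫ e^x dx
Since d/dx[e^x] = +e^x, we get 1e^x+C

Answer: e^x+C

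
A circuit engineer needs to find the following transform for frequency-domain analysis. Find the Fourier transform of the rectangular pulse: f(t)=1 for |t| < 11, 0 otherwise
F(omega) = integral from -11 to 11 of e^(-j * omega * t) dt
= 2 * sin(11 * omega)/omega = 22 * sinc(11 * omega/pi)

Answer: 2 * sin(11 * omega)/omega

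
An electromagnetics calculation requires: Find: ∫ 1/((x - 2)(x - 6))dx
Partial fractions: 1/((x-2)(x-6)) = A/(x-2)+B/(x-6)
A = -1/4, B = 1/4
∫ [-1/4· 1/(x-2)+1/4· 1/(x-6)] dx
= (1/4)[ln|x-6| - ln|x-2|]+C

Answer: (1/4)·ln|(x-6)/(x-2)|+C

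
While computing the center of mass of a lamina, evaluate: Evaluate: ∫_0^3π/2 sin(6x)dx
Antiderivative: -cos(6x)/6
Evaluate at bounds: [-cos(6·3π/2)/6] - [-cos(6·0)/6]
=(-(-1)+(1))/6=1/3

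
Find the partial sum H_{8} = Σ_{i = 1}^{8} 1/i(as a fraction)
H_8=1 + 1/2 + 1/3 + ... + 1/8
=761/280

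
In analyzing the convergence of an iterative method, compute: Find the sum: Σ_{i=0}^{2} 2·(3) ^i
Geometric series: S = a(1 - r^n)/(1 - r)
a = 2, r = 3, n = 3
S = 2(1 - 27)/-2 = 26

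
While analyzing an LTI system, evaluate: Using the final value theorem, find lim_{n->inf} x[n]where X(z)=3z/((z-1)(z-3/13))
Final value theorem: lim x[n] = lim_{z->1} (z-1) * X(z)
(z-1) * X(z) = 3z/(z-3/13)
As z->1: 3/(1 - 3/13) = 3/(10/13) = 39/10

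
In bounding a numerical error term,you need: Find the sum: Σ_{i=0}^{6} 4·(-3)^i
Geometric series: S=a(1 - r^n)/(1 - r)
a=4, r=-3, n=7
S=4(1 + 2187)/4=2188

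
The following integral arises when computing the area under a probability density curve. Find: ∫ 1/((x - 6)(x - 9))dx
Partial fractions: 1/((x-6)(x-9)) = A/(x-6)+B/(x-9)
A = -1/3, B = 1/3
∫ [-1/3· 1/(x-6)+1/3· 1/(x-9)] dx
= (1/3)[ln|x-9| - ln|x-6|]+C

Answer: (1/3)·ln|(x-9)/(x-6)|+C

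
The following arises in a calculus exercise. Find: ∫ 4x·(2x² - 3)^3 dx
Let u=2x² - 3, du=4x dx
∫ u^3 du=u^4/4+C

Answer: (2x² - 3)^4/4+C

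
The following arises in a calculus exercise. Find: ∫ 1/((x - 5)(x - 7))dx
Partial fractions: 1/((x-5)(x-7)) = A/(x-5) + B/(x-7)
A = -1/2, B = 1/2
∫ [-1/2· 1/(x-5) + 1/2· 1/(x-7)] dx
= (1/2)[ln|x-7| - ln|x-5|] + C

Answer: (1/2)·ln|(x-7)/(x-5)| + C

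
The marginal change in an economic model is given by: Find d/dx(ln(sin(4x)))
Chain rule: d/dx[ln(u)]=u'/u where u=sin(4x)
u'=4cos(4x)

Answer: (4cos(4x))/(sin(4x))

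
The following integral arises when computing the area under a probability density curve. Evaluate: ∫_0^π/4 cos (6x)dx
Antiderivative: sin(6x)/6
Evaluate at bounds: [sin(6·π/4)/6] - [sin(6·0)/6]
= ((-1) - (0))/6 = -1/6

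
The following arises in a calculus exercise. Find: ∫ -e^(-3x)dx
Since d/dx[e^(-3x)] = -3e^(-3x), we get 1/3 e^(-3x)+C

Answer: (1/3)e^(-3x)+C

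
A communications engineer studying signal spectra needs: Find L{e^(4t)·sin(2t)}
First shifting: L{e^(at)f(t)} = F(s-a)
L{sin(2t)} = 2/(s²+4)
Shift: 2/((s-4)²+4)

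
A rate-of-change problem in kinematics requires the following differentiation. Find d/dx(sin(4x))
Chain rule: d/dx[sin(u)]=cos(u)·u' where u=4x
u'=4

Answer: 4·cos(4x)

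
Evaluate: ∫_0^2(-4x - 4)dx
Step 1: Find antiderivative F(x)=-2x^2-4x
Step 2: F(2) - F(0)=-16 - (0)=-16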